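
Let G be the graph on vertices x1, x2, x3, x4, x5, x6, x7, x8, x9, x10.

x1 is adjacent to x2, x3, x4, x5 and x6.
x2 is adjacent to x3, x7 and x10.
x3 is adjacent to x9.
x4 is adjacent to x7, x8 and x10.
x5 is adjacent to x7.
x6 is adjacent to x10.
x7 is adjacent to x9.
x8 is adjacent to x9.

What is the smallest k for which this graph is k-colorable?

3

x1, x2, x3 are mutually adjacent, so at least 3 colors are needed.
One proper 3-coloring: x1=1, x2=2, x3=3, x4=2, x5=2, x6=2, x7=1, x8=1, x9=2, x10=1. Each edge has distinct colors on its endpoints.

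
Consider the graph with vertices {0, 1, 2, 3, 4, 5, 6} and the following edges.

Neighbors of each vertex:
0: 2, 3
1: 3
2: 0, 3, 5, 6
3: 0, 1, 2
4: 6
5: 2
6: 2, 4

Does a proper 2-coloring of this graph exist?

0, 2, 3 form a triangle, so at least 3 colors are needed.
So 2 colors are not enough.

No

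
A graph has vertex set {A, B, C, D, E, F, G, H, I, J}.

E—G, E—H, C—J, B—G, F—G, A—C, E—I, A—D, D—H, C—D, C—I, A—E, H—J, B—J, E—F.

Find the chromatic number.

3

A, C, D are mutually adjacent, so at least 3 colors are needed.
3 colors suffice: color 1 → {B, C, E}; color 2 → {A, G, H, I}; color 3 → {D, F, J}. Every edge joins two different colors.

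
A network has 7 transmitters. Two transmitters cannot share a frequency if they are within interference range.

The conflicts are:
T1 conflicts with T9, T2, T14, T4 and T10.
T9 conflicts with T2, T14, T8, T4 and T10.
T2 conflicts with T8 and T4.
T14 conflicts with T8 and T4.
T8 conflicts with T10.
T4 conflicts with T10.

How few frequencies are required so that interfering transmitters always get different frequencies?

T1, T9, T2, T4 are mutually in conflict, so at least 4 frequencies are needed.
4 frequencies suffice: frequency 1 → {T9}; frequency 2 → {T8, T4}; frequency 3 → {T1}; frequency 4 → {T2, T14, T10}. Every pair that conflicts lands in different frequencies.

4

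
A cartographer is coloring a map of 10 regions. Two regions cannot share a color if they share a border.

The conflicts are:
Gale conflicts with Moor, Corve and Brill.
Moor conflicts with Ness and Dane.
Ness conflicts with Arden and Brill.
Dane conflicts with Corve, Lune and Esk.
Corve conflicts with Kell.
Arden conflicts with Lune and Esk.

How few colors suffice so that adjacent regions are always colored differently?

3

The cycle Dane-Moor-Ness-Arden-Lune-Dane has odd length 5, so it cannot be 2-colored; at least 3 colors are needed.
3 colors suffice: Gale=1, Moor=2, Ness=1, Dane=1, Corve=2, Arden=2, Kell=1, Brill=2, Lune=3, Esk=3. No two conflicting regions share a color.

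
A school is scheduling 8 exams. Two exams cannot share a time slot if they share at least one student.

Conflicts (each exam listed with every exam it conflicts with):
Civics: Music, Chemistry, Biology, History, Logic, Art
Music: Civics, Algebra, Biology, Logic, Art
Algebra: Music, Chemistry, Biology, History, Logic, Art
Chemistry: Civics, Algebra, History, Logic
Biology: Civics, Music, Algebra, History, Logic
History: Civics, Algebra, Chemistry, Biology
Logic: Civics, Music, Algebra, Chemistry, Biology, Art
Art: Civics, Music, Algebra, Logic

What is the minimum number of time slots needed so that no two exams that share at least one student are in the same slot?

4

Civics, Music, Logic, Art all conflict with each other, so at least 4 time slots are needed.
4 time slots suffice: time slot 1 → {History, Logic}; time slot 2 → {Civics, Algebra}; time slot 3 → {Chemistry, Biology, Art}; time slot 4 → {Music}. Every pair that conflicts lands in different time slots.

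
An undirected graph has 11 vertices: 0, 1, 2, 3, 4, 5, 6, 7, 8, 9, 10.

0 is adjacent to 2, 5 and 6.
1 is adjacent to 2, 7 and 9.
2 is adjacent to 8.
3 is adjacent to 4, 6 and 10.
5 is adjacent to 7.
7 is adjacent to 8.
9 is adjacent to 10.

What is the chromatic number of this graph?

The cycle 7-8-2-0-5-7 has odd length 5, so it cannot be 2-colored; at least 3 colors are needed.
3 colors suffice: 0=blue, 1=blue, 2=red, 3=red, 4=blue, 5=green, 6=green, 7=red, 8=blue, 9=red, 10=blue. No two adjacent vertices share a color.

3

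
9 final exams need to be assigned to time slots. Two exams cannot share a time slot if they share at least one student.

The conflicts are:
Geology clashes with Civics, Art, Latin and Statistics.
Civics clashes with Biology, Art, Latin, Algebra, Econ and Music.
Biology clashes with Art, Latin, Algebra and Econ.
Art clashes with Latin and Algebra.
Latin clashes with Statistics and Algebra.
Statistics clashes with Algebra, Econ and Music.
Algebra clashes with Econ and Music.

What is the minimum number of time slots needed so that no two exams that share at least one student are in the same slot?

5

Civics, Biology, Art, Latin, Algebra are mutually in conflict, so at least 5 time slots are needed.
5 time slots suffice: time slot 1 → {Civics, Statistics}; time slot 2 → {Geology, Algebra}; time slot 3 → {Latin, Econ, Music}; time slot 4 → {Art}; time slot 5 → {Biology}. No two conflicting exams share a time slot.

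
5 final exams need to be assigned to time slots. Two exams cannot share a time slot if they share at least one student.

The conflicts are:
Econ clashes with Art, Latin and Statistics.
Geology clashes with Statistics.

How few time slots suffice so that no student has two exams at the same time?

2

Geology and Statistics conflict, so at least 2 time slots are needed.
2 time slots suffice: time slot 1 → {Econ, Geology}; time slot 2 → {Art, Latin, Statistics}. Each listed conflict is separated.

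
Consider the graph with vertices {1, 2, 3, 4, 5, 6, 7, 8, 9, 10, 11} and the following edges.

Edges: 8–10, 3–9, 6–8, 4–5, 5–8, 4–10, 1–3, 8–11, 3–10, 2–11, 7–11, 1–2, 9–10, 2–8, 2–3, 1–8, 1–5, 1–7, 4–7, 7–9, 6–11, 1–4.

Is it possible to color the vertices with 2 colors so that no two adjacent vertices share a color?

No

6, 8, 11 form a triangle, so at least 3 colors are needed.
So 2 colors are not enough.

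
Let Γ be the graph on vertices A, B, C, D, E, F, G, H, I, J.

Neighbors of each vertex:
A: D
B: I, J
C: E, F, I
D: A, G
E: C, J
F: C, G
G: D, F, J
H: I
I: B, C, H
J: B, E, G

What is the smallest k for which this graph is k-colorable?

3

The cycle E-J-G-F-C-E has odd length 5, so it cannot be 2-colored; at least 3 colors are needed.
One proper 3-coloring: A=1, B=3, C=2, D=2, E=1, F=3, G=1, H=2, I=1, J=2. Each edge has distinct colors on its endpoints.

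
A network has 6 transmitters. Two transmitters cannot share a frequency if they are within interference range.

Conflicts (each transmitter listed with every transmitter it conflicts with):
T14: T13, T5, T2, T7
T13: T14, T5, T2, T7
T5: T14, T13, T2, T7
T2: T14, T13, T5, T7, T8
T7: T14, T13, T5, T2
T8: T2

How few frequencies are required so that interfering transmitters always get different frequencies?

5

T14, T13, T5, T2, T7 are mutually in conflict, so at least 5 frequencies are needed.
5 frequencies suffice: T14=2, T13=5, T5=3, T2=1, T7=4, T8=2. Every pair that conflicts lands in different frequencies.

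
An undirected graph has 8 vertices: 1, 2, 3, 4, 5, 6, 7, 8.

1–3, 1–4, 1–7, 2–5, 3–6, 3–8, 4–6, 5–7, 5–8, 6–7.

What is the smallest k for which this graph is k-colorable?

The cycle 7-1-3-8-5-7 has odd length 5, so it cannot be 2-colored; at least 3 colors are needed.
A valid assignment using 3 colors: 1=b, 2=b, 3=a, 4=a, 5=a, 6=b, 7=c, 8=b. Every edge joins two different colors.

3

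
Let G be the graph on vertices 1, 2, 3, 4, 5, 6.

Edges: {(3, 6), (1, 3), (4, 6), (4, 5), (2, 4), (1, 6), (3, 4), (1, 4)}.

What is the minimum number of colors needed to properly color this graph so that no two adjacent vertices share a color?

1, 3, 4, 6 are mutually adjacent (a clique of size 4), so at least 4 colors are needed.
4 colors suffice: color red → {4}; color blue → {1, 2, 5}; color green → {3}; color yellow → {6}. No two adjacent vertices share a color.

4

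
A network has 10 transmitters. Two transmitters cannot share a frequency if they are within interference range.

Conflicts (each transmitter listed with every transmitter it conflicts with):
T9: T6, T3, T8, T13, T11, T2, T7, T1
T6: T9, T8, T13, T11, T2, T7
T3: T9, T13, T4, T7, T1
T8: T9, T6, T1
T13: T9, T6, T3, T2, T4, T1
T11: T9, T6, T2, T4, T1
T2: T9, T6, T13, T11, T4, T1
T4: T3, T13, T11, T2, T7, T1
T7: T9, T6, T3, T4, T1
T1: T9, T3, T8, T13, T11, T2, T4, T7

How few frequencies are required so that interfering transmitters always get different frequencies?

4

T9, T6, T11, T2 pairwise conflict, so at least 4 frequencies are needed.
A valid assignment using 4 frequencies: T9=1, T6=2, T3=3, T8=3, T13=4, T11=4, T2=3, T4=1, T7=4, T1=2. Each listed conflict is separated.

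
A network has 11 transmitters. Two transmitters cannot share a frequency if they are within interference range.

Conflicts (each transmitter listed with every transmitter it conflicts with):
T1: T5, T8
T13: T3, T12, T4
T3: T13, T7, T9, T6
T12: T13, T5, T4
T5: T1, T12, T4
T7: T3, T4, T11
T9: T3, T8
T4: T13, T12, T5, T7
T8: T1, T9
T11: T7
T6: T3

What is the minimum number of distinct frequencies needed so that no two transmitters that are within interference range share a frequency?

T12, T5, T4 are mutually in conflict, so at least 3 frequencies are needed.
3 frequencies suffice: frequency 1 → {T1, T3, T4, T11}; frequency 2 → {T12, T7, T9, T6}; frequency 3 → {T13, T5, T8}. Each listed conflict is separated.

3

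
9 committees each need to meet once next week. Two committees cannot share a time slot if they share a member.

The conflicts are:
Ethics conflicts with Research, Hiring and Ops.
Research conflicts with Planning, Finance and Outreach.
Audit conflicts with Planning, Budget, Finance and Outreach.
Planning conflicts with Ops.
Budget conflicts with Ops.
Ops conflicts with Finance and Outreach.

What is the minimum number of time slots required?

Planning and Ops conflict, so at least 2 time slots are needed.
Using 2 time slots: Ethics=2, Research=1, Audit=1, Planning=2, Hiring=1, Budget=2, Ops=1, Finance=2, Outreach=2. Each listed conflict is separated.

2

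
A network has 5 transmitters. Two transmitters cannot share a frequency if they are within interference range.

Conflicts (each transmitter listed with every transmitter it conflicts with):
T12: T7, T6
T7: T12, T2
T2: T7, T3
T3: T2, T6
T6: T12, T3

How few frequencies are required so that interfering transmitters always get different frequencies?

The cycle T2-T3-T6-T12-T7-T2 has odd length 5, so it cannot be 2-colored; at least 3 frequencies are needed.
3 frequencies suffice: frequency 1 → {T2, T6}; frequency 2 → {T12, T3}; frequency 3 → {T7}. No two conflicting transmitters share a frequency.

3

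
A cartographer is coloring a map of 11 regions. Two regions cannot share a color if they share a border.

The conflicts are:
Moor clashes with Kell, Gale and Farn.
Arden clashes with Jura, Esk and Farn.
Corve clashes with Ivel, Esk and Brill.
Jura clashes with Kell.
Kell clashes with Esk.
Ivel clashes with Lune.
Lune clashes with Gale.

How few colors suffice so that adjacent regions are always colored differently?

3

The cycle Esk-Kell-Moor-Farn-Arden-Esk has odd length 5, so it cannot be 2-colored; at least 3 colors are needed.
One proper 3-coloring: Moor=1, Arden=2, Corve=2, Jura=1, Kell=2, Ivel=1, Lune=3, Esk=1, Gale=2, Brill=1, Farn=3. Every pair that conflicts lands in different colors.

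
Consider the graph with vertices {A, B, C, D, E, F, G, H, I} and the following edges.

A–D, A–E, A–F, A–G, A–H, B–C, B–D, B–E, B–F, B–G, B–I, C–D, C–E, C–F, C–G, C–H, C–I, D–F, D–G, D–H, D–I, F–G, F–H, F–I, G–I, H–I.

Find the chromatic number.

B, C, D, F, G, I are mutually adjacent (a clique of size 6), so at least 6 colors are needed.
6 colors suffice: color 1 → {E, F}; color 2 → {A, C}; color 3 → {D}; color 4 → {B, H}; color 5 → {G}; color 6 → {I}. No two adjacent vertices share a color.

6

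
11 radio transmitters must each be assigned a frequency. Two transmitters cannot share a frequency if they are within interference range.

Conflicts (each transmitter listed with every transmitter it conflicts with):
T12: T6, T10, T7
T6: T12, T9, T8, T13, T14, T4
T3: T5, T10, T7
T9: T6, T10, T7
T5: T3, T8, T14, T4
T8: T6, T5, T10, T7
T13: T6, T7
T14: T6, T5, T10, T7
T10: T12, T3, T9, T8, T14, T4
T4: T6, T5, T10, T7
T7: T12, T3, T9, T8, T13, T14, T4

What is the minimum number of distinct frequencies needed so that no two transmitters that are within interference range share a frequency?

T5 and T14 conflict, so at least 2 frequencies are needed.
A valid assignment using 2 frequencies: T12=2, T6=1, T3=2, T9=2, T5=1, T8=2, T13=2, T14=2, T10=1, T4=2, T7=1. Every pair that conflicts lands in different frequencies.

2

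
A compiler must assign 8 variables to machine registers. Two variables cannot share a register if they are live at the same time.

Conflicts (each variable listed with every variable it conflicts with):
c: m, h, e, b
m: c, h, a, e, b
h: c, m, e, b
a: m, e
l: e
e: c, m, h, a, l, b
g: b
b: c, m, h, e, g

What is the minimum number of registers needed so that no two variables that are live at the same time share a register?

5

c, m, h, e, b are mutually in conflict, so at least 5 registers are needed.
5 registers suffice: c=4, m=2, h=5, a=3, l=2, e=1, g=1, b=3. No two conflicting variables share a register.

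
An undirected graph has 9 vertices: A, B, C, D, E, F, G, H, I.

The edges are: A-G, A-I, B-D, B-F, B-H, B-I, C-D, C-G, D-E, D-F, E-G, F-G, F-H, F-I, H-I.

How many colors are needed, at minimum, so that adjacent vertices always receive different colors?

B, F, H, I are pairwise adjacent (a clique of size 4), so at least 4 colors are needed.
4 colors suffice: color 1 → {A, C, E, F}; color 2 → {B, G}; color 3 → {D, I}; color 4 → {H}. Each edge has distinct colors on its endpoints.

4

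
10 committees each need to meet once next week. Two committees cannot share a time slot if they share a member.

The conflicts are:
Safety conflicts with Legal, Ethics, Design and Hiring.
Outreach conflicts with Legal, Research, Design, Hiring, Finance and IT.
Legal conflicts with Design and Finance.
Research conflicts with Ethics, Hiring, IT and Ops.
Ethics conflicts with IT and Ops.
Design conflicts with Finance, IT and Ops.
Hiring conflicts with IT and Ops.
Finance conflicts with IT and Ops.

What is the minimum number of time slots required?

4

Outreach, Legal, Design, Finance pairwise conflict, so at least 4 time slots are needed.
A valid assignment using 4 time slots: Safety=1, Outreach=1, Legal=2, Research=3, Ethics=4, Design=3, Hiring=4, Finance=4, IT=2, Ops=1. Each listed conflict is separated.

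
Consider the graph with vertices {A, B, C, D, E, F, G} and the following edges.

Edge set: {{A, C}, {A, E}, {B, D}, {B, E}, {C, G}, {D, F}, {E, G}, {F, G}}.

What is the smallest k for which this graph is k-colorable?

3

The cycle G-E-B-D-F-G has odd length 5, so it cannot be 2-colored; at least 3 colors are needed.
A valid assignment using 3 colors: A=2, B=2, C=1, D=3, E=1, F=1, G=2. Each edge has distinct colors on its endpoints.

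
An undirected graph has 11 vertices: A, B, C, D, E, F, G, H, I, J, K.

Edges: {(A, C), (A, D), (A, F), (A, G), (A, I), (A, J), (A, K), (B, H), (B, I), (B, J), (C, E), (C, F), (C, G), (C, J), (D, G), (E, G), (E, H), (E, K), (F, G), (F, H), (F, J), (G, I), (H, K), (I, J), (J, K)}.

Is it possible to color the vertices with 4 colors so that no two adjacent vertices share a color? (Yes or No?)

The chromatic number is 4. A, C, F, G are pairwise adjacent (a clique of size 4), so at least 4 colors are needed.
4 colors suffice: color red → {A, B, E}; color blue → {G, H, J}; color green → {C, D, I, K}; color yellow → {F}.
That is already a proper 4-coloring.

Yes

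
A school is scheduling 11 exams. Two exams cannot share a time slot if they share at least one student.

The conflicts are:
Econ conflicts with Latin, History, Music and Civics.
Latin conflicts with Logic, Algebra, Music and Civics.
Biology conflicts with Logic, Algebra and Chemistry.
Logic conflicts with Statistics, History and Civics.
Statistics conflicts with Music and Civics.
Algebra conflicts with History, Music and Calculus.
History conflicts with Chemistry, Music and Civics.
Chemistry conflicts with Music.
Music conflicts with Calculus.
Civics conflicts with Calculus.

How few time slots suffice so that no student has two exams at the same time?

3

Logic, Statistics, Civics pairwise conflict, so at least 3 time slots are needed.
3 time slots suffice: time slot 1 → {Biology, Music, Civics}; time slot 2 → {Latin, Statistics, History, Calculus}; time slot 3 → {Econ, Logic, Algebra, Chemistry}. No two conflicting exams share a time slot.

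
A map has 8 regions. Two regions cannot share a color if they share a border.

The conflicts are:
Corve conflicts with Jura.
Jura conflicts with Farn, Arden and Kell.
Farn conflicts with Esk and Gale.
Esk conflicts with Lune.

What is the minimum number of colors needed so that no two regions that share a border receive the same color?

2

Jura and Kell conflict, so at least 2 colors are needed.
One proper 2-coloring: Corve=2, Jura=1, Farn=2, Esk=1, Arden=2, Kell=2, Lune=2, Gale=1. No two conflicting regions share a color.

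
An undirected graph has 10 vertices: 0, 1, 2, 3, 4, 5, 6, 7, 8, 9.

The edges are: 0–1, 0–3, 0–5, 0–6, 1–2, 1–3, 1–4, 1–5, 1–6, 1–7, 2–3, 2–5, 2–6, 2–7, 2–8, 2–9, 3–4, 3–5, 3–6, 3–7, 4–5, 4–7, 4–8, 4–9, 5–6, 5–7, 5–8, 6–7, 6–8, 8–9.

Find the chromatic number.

6

1, 2, 3, 5, 6, 7 form a clique, so at least 6 colors are needed.
6 colors suffice: color red → {5, 9}; color blue → {1, 8}; color green → {3}; color yellow → {0, 2, 4}; color purple → {6}; color orange → {7}. No two adjacent vertices share a color.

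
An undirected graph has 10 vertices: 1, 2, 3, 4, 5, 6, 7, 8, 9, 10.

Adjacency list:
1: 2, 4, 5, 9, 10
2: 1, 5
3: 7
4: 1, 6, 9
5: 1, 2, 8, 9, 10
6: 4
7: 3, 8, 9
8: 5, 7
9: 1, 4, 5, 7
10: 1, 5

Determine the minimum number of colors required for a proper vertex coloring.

1, 4, 9 are pairwise adjacent, so at least 3 colors are needed.
A valid assignment using 3 colors: 1=red, 2=green, 3=blue, 4=blue, 5=blue, 6=red, 7=red, 8=green, 9=green, 10=green. Every edge joins two different colors.

3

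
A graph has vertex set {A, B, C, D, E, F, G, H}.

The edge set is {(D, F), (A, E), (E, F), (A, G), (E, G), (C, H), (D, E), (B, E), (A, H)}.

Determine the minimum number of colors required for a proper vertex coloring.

3

D, E, F are mutually adjacent, so at least 3 colors are needed.
3 colors suffice: color 1 → {E, H}; color 2 → {A, B, C, D}; color 3 → {F, G}. No two adjacent vertices share a color.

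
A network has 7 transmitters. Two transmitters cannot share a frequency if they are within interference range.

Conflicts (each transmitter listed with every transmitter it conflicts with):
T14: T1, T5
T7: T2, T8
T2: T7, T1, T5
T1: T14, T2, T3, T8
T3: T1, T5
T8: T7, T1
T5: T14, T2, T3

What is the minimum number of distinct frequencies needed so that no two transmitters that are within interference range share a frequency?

T1 and T3 conflict, so at least 2 frequencies are needed.
2 frequencies suffice: frequency 1 → {T7, T1, T5}; frequency 2 → {T14, T2, T3, T8}. Every pair that conflicts lands in different frequencies.

2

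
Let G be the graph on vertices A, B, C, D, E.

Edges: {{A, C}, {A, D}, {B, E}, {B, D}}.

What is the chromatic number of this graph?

2

A and D are adjacent, so at least 2 colors are needed.
2 colors suffice: A=red, B=red, C=blue, D=blue, E=blue. Each edge has distinct colors on its endpoints.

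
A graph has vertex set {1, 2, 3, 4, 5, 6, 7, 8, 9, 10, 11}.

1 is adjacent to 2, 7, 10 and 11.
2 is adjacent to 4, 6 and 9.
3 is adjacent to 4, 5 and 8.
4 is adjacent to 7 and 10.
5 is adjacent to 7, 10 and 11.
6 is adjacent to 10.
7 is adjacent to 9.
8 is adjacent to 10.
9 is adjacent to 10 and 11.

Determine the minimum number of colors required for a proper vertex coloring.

5 and 7 are adjacent, so at least 2 colors are needed.
2 colors suffice: color a → {2, 3, 7, 10, 11}; color b → {1, 4, 5, 6, 8, 9}. Every edge joins two different colors.

2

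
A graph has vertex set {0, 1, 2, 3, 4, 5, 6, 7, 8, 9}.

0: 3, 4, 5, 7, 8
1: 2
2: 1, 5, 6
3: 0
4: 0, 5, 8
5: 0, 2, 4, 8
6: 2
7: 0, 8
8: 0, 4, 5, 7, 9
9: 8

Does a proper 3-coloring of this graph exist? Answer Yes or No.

No

0, 4, 5, 8 form a clique, so at least 4 colors are needed.
So 3 colors are not enough.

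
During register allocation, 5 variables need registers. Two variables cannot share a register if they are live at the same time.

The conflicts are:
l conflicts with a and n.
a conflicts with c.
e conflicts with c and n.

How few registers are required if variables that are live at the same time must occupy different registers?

3

The cycle c-a-l-n-e-c has odd length 5, so it cannot be 2-colored; at least 3 registers are needed.
A valid assignment using 3 registers: l=1, a=2, e=2, c=1, n=3. Each listed conflict is separated.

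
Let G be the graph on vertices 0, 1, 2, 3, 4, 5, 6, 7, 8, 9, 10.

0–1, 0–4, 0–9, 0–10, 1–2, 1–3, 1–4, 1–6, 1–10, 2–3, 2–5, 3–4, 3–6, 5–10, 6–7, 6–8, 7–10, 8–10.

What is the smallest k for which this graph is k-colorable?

3

0, 1, 4 are mutually adjacent, so at least 3 colors are needed.
3 colors suffice: 0=c, 1=a, 2=b, 3=c, 4=b, 5=a, 6=b, 7=a, 8=a, 9=a, 10=b. Each edge has distinct colors on its endpoints.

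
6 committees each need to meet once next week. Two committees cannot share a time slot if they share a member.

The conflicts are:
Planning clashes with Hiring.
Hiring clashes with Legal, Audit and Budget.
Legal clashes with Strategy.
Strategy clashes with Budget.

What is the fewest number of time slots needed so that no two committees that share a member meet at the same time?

2

Legal and Strategy conflict, so at least 2 time slots are needed.
2 time slots suffice: time slot 1 → {Hiring, Strategy}; time slot 2 → {Planning, Legal, Audit, Budget}. Every pair that conflicts lands in different time slots.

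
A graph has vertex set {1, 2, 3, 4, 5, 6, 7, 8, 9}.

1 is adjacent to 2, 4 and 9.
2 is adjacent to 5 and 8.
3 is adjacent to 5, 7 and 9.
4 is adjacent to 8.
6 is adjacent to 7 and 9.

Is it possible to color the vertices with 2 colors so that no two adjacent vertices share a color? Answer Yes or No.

No

The cycle 2-1-9-3-5-2 has odd length 5, so it cannot be 2-colored; at least 3 colors are needed.
So 2 colors are not enough.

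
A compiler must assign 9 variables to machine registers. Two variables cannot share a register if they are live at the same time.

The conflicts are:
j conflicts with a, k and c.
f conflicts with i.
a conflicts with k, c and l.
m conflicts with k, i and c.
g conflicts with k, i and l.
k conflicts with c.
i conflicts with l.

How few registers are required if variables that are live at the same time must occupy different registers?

j, a, k, c all conflict with each other, so at least 4 registers are needed.
4 registers suffice: register 1 → {k, i}; register 2 → {f, a, m, g}; register 3 → {c, l}; register 4 → {j}. No two conflicting variables share a register.

4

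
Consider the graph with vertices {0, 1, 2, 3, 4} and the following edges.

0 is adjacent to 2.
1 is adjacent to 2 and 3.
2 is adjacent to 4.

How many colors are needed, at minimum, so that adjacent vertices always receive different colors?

2

2 and 4 are adjacent, so at least 2 colors are needed.
A valid assignment using 2 colors: 0=blue, 1=blue, 2=red, 3=red, 4=blue. Every edge joins two different colors.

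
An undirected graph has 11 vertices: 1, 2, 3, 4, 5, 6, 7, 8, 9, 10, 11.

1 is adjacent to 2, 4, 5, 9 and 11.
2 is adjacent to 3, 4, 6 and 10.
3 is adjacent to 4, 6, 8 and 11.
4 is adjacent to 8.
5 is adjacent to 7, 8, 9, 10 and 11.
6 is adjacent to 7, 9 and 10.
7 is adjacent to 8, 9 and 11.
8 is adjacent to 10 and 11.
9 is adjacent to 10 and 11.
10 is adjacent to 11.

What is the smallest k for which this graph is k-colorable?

5, 7, 8, 11 are pairwise adjacent (a clique of size 4), so at least 4 colors are needed.
4 colors suffice: color red → {4, 6, 11}; color blue → {3, 5}; color green → {1, 7, 10}; color yellow → {2, 8, 9}. Every edge joins two different colors.

4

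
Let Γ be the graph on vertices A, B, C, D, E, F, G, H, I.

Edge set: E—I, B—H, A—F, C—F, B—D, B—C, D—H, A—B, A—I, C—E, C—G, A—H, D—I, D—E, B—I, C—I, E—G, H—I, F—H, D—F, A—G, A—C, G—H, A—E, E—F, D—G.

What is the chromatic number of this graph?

4

A, C, E, F are mutually adjacent (a clique of size 4), so at least 4 colors are needed.
One proper 4-coloring: A=red, B=blue, C=green, D=red, E=blue, F=yellow, G=yellow, H=green, I=yellow. Each edge has distinct colors on its endpoints.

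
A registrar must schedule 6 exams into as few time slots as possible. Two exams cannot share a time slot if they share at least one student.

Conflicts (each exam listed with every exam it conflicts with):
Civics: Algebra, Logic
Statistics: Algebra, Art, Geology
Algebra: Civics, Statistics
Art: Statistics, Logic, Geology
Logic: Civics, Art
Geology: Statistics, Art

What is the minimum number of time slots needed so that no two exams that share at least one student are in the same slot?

Statistics, Art, Geology are mutually in conflict, so at least 3 time slots are needed.
A valid assignment using 3 time slots: Civics=1, Statistics=2, Algebra=3, Art=1, Logic=2, Geology=3. Every pair that conflicts lands in different time slots.

3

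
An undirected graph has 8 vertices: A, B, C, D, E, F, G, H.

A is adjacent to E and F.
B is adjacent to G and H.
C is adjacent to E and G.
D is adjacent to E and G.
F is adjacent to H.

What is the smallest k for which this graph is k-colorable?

The cycle F-A-E-D-G-B-H-F has odd length 7, so it cannot be 2-colored; at least 3 colors are needed.
A valid assignment using 3 colors: A=2, B=2, C=2, D=2, E=1, F=3, G=1, H=1. Each edge has distinct colors on its endpoints.

3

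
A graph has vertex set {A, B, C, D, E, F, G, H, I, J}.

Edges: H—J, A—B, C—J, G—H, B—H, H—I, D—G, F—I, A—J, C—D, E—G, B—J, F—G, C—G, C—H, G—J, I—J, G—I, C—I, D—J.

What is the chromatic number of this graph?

5

C, G, H, I, J are pairwise adjacent (a clique of size 5), so at least 5 colors are needed.
A valid assignment using 5 colors: A=3, B=2, C=5, D=3, E=1, F=1, G=2, H=3, I=4, J=1. Each edge has distinct colors on its endpoints.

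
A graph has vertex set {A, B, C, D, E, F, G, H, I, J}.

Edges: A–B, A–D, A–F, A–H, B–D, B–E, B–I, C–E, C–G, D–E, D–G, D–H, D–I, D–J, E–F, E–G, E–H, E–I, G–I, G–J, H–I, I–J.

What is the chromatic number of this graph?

4

D, E, H, I form a clique, so at least 4 colors are needed.
4 colors suffice: A=2, B=4, C=1, D=1, E=2, F=1, G=4, H=4, I=3, J=2. Each edge has distinct colors on its endpoints.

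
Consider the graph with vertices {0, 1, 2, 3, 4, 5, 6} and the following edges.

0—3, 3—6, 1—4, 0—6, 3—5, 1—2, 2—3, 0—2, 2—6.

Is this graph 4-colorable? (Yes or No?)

Yes

The chromatic number is 4. 0, 2, 3, 6 are pairwise adjacent (a clique of size 4), so at least 4 colors are needed.
4 colors suffice: color red → {1, 3}; color blue → {2, 4, 5}; color green → {6}; color yellow → {0}.
That is already a proper 4-coloring.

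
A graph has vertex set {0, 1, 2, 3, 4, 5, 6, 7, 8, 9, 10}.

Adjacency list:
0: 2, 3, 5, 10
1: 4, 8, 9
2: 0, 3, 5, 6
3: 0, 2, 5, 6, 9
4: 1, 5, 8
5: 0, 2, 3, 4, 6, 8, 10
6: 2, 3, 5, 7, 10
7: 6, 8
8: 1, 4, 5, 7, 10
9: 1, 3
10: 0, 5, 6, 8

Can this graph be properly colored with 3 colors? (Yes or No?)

No

2, 3, 5, 6 are mutually adjacent (a clique of size 4), so at least 4 colors are needed.
So 3 colors are not enough.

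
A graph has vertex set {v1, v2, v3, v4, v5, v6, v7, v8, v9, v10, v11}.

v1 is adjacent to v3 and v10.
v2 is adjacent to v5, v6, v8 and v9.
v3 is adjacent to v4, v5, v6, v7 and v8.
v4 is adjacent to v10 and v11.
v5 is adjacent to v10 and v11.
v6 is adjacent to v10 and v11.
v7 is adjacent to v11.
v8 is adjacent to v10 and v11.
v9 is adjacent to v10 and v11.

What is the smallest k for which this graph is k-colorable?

2

v9 and v10 are adjacent, so at least 2 colors are needed.
One proper 2-coloring: v1=2, v2=1, v3=1, v4=2, v5=2, v6=2, v7=2, v8=2, v9=2, v10=1, v11=1. Every edge joins two different colors.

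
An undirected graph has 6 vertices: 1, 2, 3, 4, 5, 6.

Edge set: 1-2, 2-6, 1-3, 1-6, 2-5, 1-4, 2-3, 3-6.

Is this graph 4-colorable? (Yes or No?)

The chromatic number is 4. 1, 2, 3, 6 form a clique, so at least 4 colors are needed.
4 colors suffice: color a → {1, 5}; color b → {2, 4}; color c → {6}; color d → {3}.
That is already a proper 4-coloring.

Yes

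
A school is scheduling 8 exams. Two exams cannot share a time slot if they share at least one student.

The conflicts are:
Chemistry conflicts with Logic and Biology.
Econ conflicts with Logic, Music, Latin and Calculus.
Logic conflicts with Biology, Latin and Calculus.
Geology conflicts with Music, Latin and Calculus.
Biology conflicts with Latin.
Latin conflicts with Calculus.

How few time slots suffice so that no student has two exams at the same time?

4

Econ, Logic, Latin, Calculus pairwise conflict, so at least 4 time slots are needed.
4 time slots suffice: time slot 1 → {Logic, Geology}; time slot 2 → {Chemistry, Music, Latin}; time slot 3 → {Econ, Biology}; time slot 4 → {Calculus}. No two conflicting exams share a time slot.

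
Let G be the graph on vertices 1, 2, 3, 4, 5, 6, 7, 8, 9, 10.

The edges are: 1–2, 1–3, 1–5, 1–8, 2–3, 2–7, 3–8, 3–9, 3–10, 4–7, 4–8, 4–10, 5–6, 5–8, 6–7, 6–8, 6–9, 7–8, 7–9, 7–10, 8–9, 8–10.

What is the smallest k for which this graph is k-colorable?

4, 7, 8, 10 are mutually adjacent (a clique of size 4), so at least 4 colors are needed.
4 colors suffice: color red → {2, 8}; color blue → {3, 5, 7}; color green → {1, 9, 10}; color yellow → {4, 6}. Every edge joins two different colors.

4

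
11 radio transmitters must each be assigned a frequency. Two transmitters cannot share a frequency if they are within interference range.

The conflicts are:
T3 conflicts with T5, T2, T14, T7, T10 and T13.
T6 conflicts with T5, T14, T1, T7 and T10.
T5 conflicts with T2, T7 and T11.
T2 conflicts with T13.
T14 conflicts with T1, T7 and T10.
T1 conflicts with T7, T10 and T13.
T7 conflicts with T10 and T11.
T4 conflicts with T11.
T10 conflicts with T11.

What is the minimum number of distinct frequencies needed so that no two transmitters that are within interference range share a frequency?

5

T6, T14, T1, T7, T10 pairwise conflict, so at least 5 frequencies are needed.
Using 5 frequencies: T3=3, T6=3, T5=2, T2=4, T14=5, T1=4, T7=1, T4=1, T10=2, T13=1, T11=3. Every pair that conflicts lands in different frequencies.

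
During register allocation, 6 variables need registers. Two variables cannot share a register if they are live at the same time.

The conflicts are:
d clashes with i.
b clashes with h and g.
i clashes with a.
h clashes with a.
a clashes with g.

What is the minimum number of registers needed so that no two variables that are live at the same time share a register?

2

i and a conflict, so at least 2 registers are needed.
2 registers suffice: register 1 → {d, b, a}; register 2 → {i, h, g}. No two conflicting variables share a register.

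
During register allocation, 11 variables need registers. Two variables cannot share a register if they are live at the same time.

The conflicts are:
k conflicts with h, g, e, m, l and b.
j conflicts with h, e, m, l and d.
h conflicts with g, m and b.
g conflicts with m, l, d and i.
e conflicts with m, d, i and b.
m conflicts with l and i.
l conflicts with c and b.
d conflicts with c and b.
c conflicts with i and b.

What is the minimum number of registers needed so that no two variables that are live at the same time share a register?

k, g, m, l are mutually in conflict, so at least 4 registers are needed.
4 registers suffice: register 1 → {m, b}; register 2 → {k, d, i}; register 3 → {h, e, l}; register 4 → {j, g, c}. No two conflicting variables share a register.

4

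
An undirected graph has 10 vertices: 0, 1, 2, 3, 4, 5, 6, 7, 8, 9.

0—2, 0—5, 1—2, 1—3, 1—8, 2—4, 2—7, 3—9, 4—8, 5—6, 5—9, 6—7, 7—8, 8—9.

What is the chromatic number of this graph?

The cycle 7-8-9-5-6-7 has odd length 5, so it cannot be 2-colored; at least 3 colors are needed.
A valid assignment using 3 colors: 0=b, 1=b, 2=a, 3=a, 4=b, 5=a, 6=c, 7=b, 8=a, 9=b. Each edge has distinct colors on its endpoints.

3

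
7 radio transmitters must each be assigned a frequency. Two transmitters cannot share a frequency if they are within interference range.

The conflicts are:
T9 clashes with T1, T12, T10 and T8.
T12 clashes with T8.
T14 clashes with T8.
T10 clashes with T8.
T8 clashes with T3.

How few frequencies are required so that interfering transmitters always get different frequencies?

T9, T12, T8 pairwise conflict, so at least 3 frequencies are needed.
3 frequencies suffice: frequency 1 → {T1, T8}; frequency 2 → {T9, T14, T3}; frequency 3 → {T12, T10}. No two conflicting transmitters share a frequency.

3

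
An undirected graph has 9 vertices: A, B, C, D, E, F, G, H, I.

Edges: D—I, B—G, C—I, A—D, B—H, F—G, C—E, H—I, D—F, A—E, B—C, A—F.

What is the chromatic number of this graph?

3

A, D, F are pairwise adjacent, so at least 3 colors are needed.
3 colors suffice: A=1, B=2, C=1, D=2, E=2, F=3, G=1, H=1, I=3. No two adjacent vertices share a color.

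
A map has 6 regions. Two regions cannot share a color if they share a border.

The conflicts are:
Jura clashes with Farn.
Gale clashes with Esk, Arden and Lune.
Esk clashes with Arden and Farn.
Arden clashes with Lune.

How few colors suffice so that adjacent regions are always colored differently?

Gale, Arden, Lune pairwise conflict, so at least 3 colors are needed.
3 colors suffice: color 1 → {Gale, Farn}; color 2 → {Jura, Esk, Lune}; color 3 → {Arden}. Each listed conflict is separated.

3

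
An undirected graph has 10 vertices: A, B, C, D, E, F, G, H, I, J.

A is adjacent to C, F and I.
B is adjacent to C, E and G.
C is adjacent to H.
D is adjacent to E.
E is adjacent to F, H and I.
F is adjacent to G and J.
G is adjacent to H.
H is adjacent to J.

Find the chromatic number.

The cycle A-F-E-H-C-A has odd length 5, so it cannot be 2-colored; at least 3 colors are needed.
3 colors suffice: A=green, B=blue, C=red, D=blue, E=red, F=blue, G=red, H=blue, I=blue, J=red. Each edge has distinct colors on its endpoints.

3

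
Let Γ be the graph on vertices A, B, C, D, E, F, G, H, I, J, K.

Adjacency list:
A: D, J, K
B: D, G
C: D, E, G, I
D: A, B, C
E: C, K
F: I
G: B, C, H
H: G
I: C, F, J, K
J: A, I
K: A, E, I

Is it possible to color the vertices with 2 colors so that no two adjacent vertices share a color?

No

The cycle E-C-D-A-K-E has odd length 5, so it cannot be 2-colored; at least 3 colors are needed.
So 2 colors are not enough.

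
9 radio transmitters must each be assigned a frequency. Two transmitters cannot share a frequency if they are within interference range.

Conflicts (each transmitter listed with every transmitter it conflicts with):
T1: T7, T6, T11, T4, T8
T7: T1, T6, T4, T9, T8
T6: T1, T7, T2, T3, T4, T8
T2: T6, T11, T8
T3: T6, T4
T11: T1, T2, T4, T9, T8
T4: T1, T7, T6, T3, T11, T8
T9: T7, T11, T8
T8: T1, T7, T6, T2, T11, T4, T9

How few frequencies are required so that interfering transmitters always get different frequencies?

T1, T7, T6, T4, T8 are mutually in conflict, so at least 5 frequencies are needed.
5 frequencies suffice: T1=4, T7=5, T6=2, T2=3, T3=1, T11=2, T4=3, T9=3, T8=1. No two conflicting transmitters share a frequency.

5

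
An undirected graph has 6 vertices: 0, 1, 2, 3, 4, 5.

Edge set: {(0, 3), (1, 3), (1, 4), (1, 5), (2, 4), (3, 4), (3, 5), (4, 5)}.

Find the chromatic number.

4

1, 3, 4, 5 form a clique, so at least 4 colors are needed.
One proper 4-coloring: 0=a, 1=c, 2=b, 3=b, 4=a, 5=d. Each edge has distinct colors on its endpoints.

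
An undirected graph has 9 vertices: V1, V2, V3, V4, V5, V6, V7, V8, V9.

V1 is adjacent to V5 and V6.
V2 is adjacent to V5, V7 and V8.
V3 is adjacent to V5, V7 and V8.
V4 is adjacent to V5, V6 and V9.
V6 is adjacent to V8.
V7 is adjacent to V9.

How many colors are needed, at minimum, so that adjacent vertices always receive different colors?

3

The cycle V2-V5-V4-V6-V8-V2 has odd length 5, so it cannot be 2-colored; at least 3 colors are needed.
3 colors suffice: color 1 → {V5, V7, V8}; color 2 → {V1, V2, V3, V4}; color 3 → {V6, V9}. No two adjacent vertices share a color.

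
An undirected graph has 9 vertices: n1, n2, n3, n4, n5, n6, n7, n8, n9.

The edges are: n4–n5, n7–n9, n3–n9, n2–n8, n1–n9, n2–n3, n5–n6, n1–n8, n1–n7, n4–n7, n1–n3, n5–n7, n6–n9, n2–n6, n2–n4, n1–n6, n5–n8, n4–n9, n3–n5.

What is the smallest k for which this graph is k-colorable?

n1, n6, n9 form a triangle, so at least 3 colors are needed.
3 colors suffice: n1=2, n2=1, n3=3, n4=2, n5=1, n6=3, n7=3, n8=3, n9=1. Each edge has distinct colors on its endpoints.

3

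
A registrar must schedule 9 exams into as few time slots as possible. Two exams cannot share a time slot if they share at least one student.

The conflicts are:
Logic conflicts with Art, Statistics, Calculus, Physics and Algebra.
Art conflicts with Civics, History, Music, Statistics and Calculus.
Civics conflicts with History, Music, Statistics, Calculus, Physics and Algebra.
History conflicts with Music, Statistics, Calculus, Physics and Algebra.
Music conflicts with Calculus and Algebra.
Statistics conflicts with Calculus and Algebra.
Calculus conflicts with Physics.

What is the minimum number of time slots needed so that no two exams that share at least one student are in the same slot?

5

Art, Civics, History, Music, Calculus all conflict with each other, so at least 5 time slots are needed.
5 time slots suffice: time slot 1 → {Calculus, Algebra}; time slot 2 → {Logic, History}; time slot 3 → {Civics}; time slot 4 → {Music, Statistics, Physics}; time slot 5 → {Art}. Every pair that conflicts lands in different time slots.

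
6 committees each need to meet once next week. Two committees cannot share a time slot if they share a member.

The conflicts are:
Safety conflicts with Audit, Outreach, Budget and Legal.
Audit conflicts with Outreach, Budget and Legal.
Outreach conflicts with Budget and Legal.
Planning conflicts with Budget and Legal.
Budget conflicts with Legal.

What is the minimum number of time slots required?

5

Safety, Audit, Outreach, Budget, Legal all conflict with each other, so at least 5 time slots are needed.
5 time slots suffice: time slot 1 → {Budget}; time slot 2 → {Legal}; time slot 3 → {Outreach, Planning}; time slot 4 → {Safety}; time slot 5 → {Audit}. Every pair that conflicts lands in different time slots.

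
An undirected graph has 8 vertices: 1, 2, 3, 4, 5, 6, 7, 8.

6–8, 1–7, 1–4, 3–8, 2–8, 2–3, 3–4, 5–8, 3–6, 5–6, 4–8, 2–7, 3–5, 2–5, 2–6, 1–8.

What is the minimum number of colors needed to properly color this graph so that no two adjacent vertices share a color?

2, 3, 5, 6, 8 are mutually adjacent (a clique of size 5), so at least 5 colors are needed.
A valid assignment using 5 colors: 1=green, 2=blue, 3=green, 4=blue, 5=yellow, 6=purple, 7=red, 8=red. Each edge has distinct colors on its endpoints.

5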